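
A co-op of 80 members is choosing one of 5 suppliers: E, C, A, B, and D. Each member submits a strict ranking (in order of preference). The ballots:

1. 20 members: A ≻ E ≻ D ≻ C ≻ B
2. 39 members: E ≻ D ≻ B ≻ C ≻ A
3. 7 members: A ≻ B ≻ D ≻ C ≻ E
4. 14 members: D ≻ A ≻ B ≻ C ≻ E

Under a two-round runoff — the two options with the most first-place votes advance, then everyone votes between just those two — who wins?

A

Round 1 first-place votes: E 39, C 0, A 27, B 0, D 14.
E and A advance.
Runoff: E is preferred to A by 39 voters; A by 41.
A wins the runoff.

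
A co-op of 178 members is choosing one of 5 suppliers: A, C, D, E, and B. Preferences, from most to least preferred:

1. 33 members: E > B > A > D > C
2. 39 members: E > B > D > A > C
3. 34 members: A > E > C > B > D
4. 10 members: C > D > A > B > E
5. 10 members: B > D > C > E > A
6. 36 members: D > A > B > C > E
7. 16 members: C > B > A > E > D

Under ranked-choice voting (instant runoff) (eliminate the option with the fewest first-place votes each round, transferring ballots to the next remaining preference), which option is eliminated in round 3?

Round 1: A 34, C 26, D 36, E 72, B 10. Eliminate B.
Round 2: A 34, C 26, D 46, E 72. Eliminate C.
Round 3: A 50, D 56, E 72. Eliminate A.

A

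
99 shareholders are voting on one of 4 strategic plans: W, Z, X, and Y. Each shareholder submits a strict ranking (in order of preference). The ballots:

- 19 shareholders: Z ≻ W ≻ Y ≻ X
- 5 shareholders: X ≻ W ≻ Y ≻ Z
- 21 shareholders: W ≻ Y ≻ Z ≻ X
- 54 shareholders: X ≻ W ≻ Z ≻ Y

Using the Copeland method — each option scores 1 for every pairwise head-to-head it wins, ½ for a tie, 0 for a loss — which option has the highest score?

X

W: beats Z and Y; loses to X → score 2.
Z: beats Y; loses to W and X → score 1.
X: beats W, Z, and Y → score 3.
Y: loses to W, Z, and X → score 0.
X has the best pairwise record.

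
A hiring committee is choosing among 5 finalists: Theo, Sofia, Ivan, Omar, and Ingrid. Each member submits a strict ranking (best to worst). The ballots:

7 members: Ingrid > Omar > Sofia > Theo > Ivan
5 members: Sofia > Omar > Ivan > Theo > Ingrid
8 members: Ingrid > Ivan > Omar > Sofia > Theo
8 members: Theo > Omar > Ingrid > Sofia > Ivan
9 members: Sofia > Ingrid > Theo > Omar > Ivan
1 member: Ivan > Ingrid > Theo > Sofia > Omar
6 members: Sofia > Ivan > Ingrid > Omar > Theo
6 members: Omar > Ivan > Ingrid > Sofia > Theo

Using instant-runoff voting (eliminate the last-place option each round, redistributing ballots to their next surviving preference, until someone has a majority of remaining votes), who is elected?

Ingrid

Round 1: Theo 8, Sofia 20, Ivan 1, Omar 6, Ingrid 15. Eliminate Ivan.
Round 2: Theo 8, Sofia 20, Omar 6, Ingrid 16. Eliminate Omar.
Round 3: Theo 8, Sofia 20, Ingrid 22. Eliminate Theo.
Round 4: Sofia 20, Ingrid 30. Ingrid has a majority.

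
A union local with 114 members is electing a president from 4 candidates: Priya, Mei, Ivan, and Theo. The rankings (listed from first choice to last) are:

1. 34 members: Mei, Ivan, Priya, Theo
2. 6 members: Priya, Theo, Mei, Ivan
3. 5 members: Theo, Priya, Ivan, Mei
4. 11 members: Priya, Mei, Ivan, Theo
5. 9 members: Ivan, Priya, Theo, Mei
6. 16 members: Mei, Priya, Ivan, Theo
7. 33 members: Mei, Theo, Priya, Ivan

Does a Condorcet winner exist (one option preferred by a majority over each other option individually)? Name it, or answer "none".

Mei vs Priya: 83–31 for Mei.
Mei vs Ivan: 100–14 for Mei.
Mei vs Theo: 94–20 for Mei.
Mei beats every other option head-to-head.

Mei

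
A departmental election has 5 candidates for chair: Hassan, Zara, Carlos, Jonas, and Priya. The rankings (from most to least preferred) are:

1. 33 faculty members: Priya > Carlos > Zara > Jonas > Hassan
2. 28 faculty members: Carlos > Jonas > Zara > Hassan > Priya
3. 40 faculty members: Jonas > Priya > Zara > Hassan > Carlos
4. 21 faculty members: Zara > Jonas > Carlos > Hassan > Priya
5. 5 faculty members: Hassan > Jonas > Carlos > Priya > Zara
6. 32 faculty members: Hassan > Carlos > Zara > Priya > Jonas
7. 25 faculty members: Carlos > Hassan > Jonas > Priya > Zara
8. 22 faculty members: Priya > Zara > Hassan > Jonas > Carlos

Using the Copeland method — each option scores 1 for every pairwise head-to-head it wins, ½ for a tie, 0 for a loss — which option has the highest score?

Carlos

Hassan: beats Priya; loses to Zara, Carlos, and Jonas → score 1.
Zara: beats Hassan and Jonas; loses to Carlos and Priya → score 2.
Carlos: beats Hassan, Zara, Jonas, and Priya → score 4.
Jonas: beats Hassan and Priya; loses to Zara and Carlos → score 2.
Priya: beats Zara; loses to Hassan, Carlos, and Jonas → score 1.
Carlos has the best pairwise record.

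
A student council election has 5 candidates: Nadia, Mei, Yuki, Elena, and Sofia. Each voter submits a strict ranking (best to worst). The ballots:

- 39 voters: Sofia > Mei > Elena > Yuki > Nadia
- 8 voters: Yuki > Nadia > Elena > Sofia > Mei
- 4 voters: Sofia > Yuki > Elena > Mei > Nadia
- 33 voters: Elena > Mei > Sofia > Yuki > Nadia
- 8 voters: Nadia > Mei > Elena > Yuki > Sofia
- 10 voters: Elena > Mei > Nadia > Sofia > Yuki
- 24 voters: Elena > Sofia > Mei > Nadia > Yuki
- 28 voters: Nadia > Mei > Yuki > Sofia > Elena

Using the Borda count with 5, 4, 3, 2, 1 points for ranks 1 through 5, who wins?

Nadia: 39·1 + 8·4 + 4·1 + 33·1 + 8·5 + 10·3 + 24·2 + 28·5 = 366
Mei: 39·4 + 8·1 + 4·2 + 33·4 + 8·4 + 10·4 + 24·3 + 28·4 = 560
Yuki: 39·2 + 8·5 + 4·4 + 33·2 + 8·2 + 10·1 + 24·1 + 28·3 = 334
Elena: 39·3 + 8·3 + 4·3 + 33·5 + 8·3 + 10·5 + 24·5 + 28·1 = 540
Sofia: 39·5 + 8·2 + 4·5 + 33·3 + 8·1 + 10·2 + 24·4 + 28·2 = 510
Mei has the highest Borda score (560).

Mei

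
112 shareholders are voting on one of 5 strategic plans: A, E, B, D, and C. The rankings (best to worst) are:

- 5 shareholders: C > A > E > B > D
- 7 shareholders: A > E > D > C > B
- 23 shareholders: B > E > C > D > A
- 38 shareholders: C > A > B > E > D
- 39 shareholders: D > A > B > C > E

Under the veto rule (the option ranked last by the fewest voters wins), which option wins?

C

Last-place votes: A 23, E 39, B 7, D 43, C 0.
C is ranked last by the fewest voters, so C wins.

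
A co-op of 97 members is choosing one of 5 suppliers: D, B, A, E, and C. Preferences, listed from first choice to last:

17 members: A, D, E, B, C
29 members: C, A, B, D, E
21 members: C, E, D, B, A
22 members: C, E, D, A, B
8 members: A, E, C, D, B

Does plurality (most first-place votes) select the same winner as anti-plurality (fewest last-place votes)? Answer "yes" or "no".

Plurality — first-place votes: D 0, B 0, A 25, E 0, C 72. Winner: C.
Anti-plurality — last-place votes: D 0, B 30, A 21, E 29, C 17. Winner: D.
The two methods disagree.

no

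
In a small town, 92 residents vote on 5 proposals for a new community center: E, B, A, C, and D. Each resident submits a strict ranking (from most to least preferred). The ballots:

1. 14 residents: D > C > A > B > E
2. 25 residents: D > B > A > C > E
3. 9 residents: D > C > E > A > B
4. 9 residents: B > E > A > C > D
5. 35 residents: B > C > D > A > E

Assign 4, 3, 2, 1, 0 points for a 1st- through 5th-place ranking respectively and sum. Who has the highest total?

E: 14·0 + 25·0 + 9·2 + 9·3 + 35·0 = 45
B: 14·1 + 25·3 + 9·0 + 9·4 + 35·4 = 265
A: 14·2 + 25·2 + 9·1 + 9·2 + 35·1 = 140
C: 14·3 + 25·1 + 9·3 + 9·1 + 35·3 = 208
D: 14·4 + 25·4 + 9·4 + 9·0 + 35·2 = 262
B has the highest Borda score (265).

B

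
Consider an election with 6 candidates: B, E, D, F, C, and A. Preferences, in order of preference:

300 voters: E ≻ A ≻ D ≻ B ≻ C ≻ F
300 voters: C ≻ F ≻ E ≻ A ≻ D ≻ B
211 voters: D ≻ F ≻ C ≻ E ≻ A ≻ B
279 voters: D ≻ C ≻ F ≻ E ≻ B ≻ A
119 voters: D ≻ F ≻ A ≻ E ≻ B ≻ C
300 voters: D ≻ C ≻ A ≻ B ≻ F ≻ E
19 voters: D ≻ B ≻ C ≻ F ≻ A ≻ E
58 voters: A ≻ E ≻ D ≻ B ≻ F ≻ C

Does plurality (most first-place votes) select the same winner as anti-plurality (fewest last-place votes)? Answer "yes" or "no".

Plurality — first-place votes: B 0, E 300, D 928, F 0, C 300, A 58. Winner: D.
Anti-plurality — last-place votes: B 511, E 319, D 0, F 300, C 177, A 279. Winner: D.
The two methods agree.

yes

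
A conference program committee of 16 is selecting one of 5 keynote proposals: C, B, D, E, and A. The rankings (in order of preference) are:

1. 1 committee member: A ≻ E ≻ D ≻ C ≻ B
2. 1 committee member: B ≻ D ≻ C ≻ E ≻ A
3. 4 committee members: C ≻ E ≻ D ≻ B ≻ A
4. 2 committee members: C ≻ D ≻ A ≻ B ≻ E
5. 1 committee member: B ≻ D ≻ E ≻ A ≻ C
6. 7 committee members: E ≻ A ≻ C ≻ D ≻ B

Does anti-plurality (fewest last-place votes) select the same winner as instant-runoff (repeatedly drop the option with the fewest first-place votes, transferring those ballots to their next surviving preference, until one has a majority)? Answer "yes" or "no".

Anti-plurality — last-place votes: C 1, B 8, D 0, E 2, A 5. Winner: D.
Instant-runoff — R1 C 6, B 2, D 0, E 7, A 1 (D out); R2 C 6, B 2, E 7, A 1 (A out); R3 C 6, B 2, E 8 (B out); R4 C 7, E 9 (E winner). Winner: E.
The two methods disagree.

no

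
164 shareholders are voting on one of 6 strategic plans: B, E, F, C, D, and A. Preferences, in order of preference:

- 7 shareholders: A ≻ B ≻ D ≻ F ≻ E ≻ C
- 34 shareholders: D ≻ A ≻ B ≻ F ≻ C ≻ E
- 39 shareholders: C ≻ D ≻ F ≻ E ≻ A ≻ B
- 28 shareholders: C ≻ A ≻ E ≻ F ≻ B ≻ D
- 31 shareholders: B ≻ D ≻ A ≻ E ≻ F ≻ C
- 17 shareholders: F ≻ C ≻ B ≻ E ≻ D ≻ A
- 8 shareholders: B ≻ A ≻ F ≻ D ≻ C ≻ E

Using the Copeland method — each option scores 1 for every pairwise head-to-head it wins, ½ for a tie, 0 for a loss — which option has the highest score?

B: beats E and D; loses to F, C, and A → score 2.
E: loses to B, F, C, D, and A → score 0.
F: beats B, E, and C; loses to D and A → score 3.
C: beats B, E, D, and A; loses to F → score 4.
D: beats E, F, and A; loses to B and C → score 3.
A: beats B, E, and F; loses to C and D → score 3.
C has the best pairwise record.

C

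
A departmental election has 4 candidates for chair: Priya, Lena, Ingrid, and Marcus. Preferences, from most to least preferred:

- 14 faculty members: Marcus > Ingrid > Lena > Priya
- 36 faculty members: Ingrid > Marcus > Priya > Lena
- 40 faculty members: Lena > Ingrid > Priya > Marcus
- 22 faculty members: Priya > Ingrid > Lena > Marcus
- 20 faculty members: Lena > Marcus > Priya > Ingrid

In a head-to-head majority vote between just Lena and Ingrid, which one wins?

Ingrid

Voters preferring Lena to Ingrid: 60; preferring Ingrid to Lena: 72.
Ingrid wins the head-to-head.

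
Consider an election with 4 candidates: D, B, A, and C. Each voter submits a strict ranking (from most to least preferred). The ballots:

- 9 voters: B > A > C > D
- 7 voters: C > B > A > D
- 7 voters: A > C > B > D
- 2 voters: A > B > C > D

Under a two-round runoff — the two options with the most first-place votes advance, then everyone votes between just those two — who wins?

B

Round 1 first-place votes: D 0, B 9, A 9, C 7.
B and A advance.
Runoff: B is preferred to A by 16 voters; A by 9.
B wins the runoff.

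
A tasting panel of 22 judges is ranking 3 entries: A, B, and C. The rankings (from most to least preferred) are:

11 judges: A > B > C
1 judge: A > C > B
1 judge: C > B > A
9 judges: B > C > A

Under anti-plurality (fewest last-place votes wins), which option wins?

B

Last-place votes: A 10, B 1, C 11.
B is ranked last by the fewest voters, so B wins.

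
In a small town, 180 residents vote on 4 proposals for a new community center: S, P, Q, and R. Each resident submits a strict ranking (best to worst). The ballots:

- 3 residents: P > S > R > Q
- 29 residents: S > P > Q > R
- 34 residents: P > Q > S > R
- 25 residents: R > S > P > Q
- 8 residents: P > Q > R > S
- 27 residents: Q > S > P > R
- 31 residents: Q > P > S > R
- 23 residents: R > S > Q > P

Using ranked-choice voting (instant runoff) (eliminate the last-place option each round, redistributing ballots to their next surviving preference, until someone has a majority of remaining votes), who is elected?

Round 1: S 29, P 45, Q 58, R 48. Eliminate S.
Round 2: P 74, Q 58, R 48. Eliminate R.
Round 3: P 99, Q 81. P has a majority.

P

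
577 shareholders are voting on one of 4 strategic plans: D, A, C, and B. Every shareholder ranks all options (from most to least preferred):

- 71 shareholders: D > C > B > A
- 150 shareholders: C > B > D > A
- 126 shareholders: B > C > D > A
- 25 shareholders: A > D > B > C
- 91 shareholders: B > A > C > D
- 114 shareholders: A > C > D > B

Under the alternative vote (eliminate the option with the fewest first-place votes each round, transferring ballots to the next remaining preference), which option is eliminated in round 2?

Round 1: D 71, A 139, C 150, B 217. Eliminate D.
Round 2: A 139, C 221, B 217. Eliminate A.

A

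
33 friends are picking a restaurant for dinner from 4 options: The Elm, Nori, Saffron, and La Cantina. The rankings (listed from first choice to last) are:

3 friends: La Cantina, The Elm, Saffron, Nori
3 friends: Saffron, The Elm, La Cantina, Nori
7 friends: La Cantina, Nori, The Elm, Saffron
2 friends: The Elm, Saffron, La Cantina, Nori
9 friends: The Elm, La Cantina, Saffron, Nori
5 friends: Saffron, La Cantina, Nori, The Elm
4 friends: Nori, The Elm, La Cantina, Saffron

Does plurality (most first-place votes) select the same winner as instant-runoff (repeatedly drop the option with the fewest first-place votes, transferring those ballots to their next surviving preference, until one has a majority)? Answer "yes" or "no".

yes

Plurality — first-place votes: The Elm 11, Nori 4, Saffron 8, La Cantina 10. Winner: The Elm.
Instant-runoff — R1 The Elm 11, Nori 4, Saffron 8, La Cantina 10 (Nori out); R2 The Elm 15, Saffron 8, La Cantina 10 (Saffron out); R3 The Elm 18, La Cantina 15 (The Elm winner). Winner: The Elm.
The two methods agree.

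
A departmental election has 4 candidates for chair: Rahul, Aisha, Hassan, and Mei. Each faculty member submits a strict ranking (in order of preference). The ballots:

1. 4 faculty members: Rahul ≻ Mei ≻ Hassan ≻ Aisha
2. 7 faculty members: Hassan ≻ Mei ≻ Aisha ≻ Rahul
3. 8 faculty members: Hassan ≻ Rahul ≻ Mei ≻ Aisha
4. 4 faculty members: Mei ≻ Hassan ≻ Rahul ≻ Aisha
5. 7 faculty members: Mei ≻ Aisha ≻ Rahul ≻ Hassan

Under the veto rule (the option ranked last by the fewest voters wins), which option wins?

Mei

Last-place votes: Rahul 7, Aisha 16, Hassan 7, Mei 0.
Mei is ranked last by the fewest voters, so Mei wins.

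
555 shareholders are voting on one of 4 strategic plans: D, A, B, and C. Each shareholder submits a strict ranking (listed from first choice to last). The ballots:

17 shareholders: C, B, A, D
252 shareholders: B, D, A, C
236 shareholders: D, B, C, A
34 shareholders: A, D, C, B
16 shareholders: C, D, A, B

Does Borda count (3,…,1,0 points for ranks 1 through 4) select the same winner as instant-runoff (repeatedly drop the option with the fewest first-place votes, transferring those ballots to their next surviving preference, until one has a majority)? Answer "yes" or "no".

Borda — scores: D 1312, A 387, B 1262, C 369. Winner: D.
Instant-runoff — R1 D 236, A 34, B 252, C 33 (C out); R2 D 252, A 34, B 269 (A out); R3 D 286, B 269 (D winner). Winner: D.
The two methods agree.

yes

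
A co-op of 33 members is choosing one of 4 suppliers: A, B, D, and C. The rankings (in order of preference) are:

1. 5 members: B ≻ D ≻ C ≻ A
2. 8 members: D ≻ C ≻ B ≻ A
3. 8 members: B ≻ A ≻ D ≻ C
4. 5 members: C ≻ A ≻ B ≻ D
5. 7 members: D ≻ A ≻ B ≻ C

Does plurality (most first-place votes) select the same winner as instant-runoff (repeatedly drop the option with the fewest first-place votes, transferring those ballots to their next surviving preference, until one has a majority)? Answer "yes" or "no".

Plurality — first-place votes: A 0, B 13, D 15, C 5. Winner: D.
Instant-runoff — R1 A 0, B 13, D 15, C 5 (A out); R2 B 13, D 15, C 5 (C out); R3 B 18, D 15 (B winner). Winner: B.
The two methods disagree.

no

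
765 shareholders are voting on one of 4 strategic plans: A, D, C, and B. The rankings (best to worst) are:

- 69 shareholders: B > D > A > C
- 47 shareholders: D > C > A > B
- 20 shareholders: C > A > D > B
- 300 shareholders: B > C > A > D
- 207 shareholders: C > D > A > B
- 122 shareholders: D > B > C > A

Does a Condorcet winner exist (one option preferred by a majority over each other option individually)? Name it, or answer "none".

none

Checking pairwise contests:
D beats A 445–320.
C beats D 527–238.
B beats C 491–274.
D beats B 396–369.
Every option loses at least one head-to-head, so there is no Condorcet winner.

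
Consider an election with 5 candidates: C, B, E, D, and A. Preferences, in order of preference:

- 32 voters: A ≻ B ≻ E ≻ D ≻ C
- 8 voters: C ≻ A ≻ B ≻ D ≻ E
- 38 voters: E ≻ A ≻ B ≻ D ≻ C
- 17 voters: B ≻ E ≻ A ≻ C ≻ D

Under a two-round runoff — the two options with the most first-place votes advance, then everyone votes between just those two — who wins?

E

Round 1 first-place votes: C 8, B 17, E 38, D 0, A 32.
E and A advance.
Runoff: E is preferred to A by 55 voters; A by 40.
E wins the runoff.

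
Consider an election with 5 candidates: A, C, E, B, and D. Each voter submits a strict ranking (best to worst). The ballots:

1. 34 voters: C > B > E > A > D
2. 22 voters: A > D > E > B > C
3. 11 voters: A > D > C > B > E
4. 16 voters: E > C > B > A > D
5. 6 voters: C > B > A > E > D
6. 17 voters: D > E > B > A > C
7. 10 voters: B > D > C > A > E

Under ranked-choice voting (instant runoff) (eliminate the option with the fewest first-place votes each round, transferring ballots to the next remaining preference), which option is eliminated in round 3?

D

Round 1: A 33, C 40, E 16, B 10, D 17. Eliminate B.
Round 2: A 33, C 40, E 16, D 27. Eliminate E.
Round 3: A 33, C 56, D 27. Eliminate D.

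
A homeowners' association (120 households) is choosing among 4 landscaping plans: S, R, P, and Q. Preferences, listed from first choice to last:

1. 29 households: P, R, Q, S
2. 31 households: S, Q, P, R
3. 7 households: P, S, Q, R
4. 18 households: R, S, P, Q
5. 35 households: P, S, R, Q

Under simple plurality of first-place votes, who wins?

First-place votes: S 31, R 18, P 71, Q 0.
P has the most first-place votes.

P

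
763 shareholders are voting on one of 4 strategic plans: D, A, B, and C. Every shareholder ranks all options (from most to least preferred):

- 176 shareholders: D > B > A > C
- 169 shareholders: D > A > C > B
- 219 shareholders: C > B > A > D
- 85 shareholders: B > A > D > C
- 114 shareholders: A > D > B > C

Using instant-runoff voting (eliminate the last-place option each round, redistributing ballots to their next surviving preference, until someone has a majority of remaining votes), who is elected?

Round 1: D 345, A 114, B 85, C 219. Eliminate B.
Round 2: D 345, A 199, C 219. Eliminate A.
Round 3: D 544, C 219. D has a majority.

D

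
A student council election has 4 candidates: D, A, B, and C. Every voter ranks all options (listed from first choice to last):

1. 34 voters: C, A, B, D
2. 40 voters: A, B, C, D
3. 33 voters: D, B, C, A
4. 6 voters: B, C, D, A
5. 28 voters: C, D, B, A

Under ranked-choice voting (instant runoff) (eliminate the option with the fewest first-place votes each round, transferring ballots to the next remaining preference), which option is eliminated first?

B

Round 1: D 33, A 40, B 6, C 62. Eliminate B.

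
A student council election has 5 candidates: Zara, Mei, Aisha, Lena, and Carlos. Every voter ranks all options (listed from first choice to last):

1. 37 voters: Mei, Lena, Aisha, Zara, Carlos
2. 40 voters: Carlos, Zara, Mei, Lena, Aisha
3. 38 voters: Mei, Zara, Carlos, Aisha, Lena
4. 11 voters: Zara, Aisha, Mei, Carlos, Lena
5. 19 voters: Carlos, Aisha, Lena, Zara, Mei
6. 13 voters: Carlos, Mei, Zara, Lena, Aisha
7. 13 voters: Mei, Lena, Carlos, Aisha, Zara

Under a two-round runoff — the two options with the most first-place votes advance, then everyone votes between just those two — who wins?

Round 1 first-place votes: Zara 11, Mei 88, Aisha 0, Lena 0, Carlos 72.
Mei and Carlos advance.
Runoff: Mei is preferred to Carlos by 99 voters; Carlos by 72.
Mei wins the runoff.

Mei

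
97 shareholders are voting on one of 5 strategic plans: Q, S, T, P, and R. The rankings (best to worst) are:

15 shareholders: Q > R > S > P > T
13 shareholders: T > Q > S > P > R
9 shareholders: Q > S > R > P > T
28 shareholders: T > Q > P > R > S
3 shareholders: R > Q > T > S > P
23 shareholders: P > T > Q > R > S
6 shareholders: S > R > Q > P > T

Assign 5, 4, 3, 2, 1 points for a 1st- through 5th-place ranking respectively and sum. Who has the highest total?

Q

Q: 15·5 + 13·4 + 9·5 + 28·4 + 3·4 + 23·3 + 6·3 = 383
S: 15·3 + 13·3 + 9·4 + 28·1 + 3·2 + 23·1 + 6·5 = 207
T: 15·1 + 13·5 + 9·1 + 28·5 + 3·3 + 23·4 + 6·1 = 336
P: 15·2 + 13·2 + 9·2 + 28·3 + 3·1 + 23·5 + 6·2 = 288
R: 15·4 + 13·1 + 9·3 + 28·2 + 3·5 + 23·2 + 6·4 = 241
Q has the highest Borda score (383).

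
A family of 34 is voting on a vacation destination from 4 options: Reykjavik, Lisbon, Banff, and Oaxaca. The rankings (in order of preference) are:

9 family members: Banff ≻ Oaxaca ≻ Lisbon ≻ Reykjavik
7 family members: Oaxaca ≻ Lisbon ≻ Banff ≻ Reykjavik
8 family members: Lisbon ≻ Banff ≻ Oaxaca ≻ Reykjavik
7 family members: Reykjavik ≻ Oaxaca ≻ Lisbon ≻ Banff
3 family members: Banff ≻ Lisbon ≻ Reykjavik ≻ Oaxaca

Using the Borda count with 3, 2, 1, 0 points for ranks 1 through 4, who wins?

Oaxaca

Reykjavik: 9·0 + 7·0 + 8·0 + 7·3 + 3·1 = 24
Lisbon: 9·1 + 7·2 + 8·3 + 7·1 + 3·2 = 60
Banff: 9·3 + 7·1 + 8·2 + 7·0 + 3·3 = 59
Oaxaca: 9·2 + 7·3 + 8·1 + 7·2 + 3·0 = 61
Oaxaca has the highest Borda score (61).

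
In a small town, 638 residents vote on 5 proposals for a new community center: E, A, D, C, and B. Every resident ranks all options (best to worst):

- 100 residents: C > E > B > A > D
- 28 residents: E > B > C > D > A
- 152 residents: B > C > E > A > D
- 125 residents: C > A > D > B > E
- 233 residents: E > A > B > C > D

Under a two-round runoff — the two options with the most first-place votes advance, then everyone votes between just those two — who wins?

Round 1 first-place votes: E 261, A 0, D 0, C 225, B 152.
E and C advance.
Runoff: E is preferred to C by 261 voters; C by 377.
C wins the runoff.

C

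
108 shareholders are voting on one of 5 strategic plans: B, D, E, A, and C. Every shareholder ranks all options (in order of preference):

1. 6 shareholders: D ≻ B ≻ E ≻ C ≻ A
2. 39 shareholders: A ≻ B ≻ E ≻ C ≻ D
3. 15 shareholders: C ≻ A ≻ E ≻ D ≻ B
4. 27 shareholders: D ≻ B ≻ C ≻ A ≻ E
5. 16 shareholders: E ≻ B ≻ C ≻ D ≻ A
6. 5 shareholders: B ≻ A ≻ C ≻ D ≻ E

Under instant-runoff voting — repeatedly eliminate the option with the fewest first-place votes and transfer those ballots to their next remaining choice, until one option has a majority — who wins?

Round 1: B 5, D 33, E 16, A 39, C 15. Eliminate B.
Round 2: D 33, E 16, A 44, C 15. Eliminate C.
Round 3: D 33, E 16, A 59. A has a majority.

A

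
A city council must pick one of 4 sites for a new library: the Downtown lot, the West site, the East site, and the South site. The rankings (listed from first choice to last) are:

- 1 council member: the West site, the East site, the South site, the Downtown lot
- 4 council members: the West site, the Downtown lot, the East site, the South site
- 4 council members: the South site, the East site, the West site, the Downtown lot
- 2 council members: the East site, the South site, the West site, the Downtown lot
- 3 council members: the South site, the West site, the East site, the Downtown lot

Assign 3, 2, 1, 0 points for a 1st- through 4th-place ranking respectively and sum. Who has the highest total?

the West site

the Downtown lot: 1·0 + 4·2 + 4·0 + 2·0 + 3·0 = 8
the West site: 1·3 + 4·3 + 4·1 + 2·1 + 3·2 = 27
the East site: 1·2 + 4·1 + 4·2 + 2·3 + 3·1 = 23
the South site: 1·1 + 4·0 + 4·3 + 2·2 + 3·3 = 26
the West site has the highest Borda score (27).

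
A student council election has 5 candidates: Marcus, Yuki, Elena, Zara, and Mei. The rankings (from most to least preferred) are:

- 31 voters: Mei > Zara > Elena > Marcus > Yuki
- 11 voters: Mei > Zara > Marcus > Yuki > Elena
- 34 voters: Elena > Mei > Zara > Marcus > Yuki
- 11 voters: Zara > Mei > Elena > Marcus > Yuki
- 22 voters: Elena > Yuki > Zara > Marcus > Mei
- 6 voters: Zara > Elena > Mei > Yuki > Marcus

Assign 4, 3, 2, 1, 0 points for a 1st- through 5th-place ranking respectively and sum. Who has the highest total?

Marcus: 31·1 + 11·2 + 34·1 + 11·1 + 22·1 + 6·0 = 120
Yuki: 31·0 + 11·1 + 34·0 + 11·0 + 22·3 + 6·1 = 83
Elena: 31·2 + 11·0 + 34·4 + 11·2 + 22·4 + 6·3 = 326
Zara: 31·3 + 11·3 + 34·2 + 11·4 + 22·2 + 6·4 = 306
Mei: 31·4 + 11·4 + 34·3 + 11·3 + 22·0 + 6·2 = 315
Elena has the highest Borda score (326).

Elena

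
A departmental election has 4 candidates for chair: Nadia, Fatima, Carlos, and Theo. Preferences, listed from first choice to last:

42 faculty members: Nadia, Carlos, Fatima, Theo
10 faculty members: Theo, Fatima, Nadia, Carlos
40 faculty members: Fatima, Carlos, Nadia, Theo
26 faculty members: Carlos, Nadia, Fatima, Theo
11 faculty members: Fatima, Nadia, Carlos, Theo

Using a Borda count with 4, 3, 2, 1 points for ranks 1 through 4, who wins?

Carlos

Nadia: 42·4 + 10·2 + 40·2 + 26·3 + 11·3 = 379
Fatima: 42·2 + 10·3 + 40·4 + 26·2 + 11·4 = 370
Carlos: 42·3 + 10·1 + 40·3 + 26·4 + 11·2 = 382
Theo: 42·1 + 10·4 + 40·1 + 26·1 + 11·1 = 159
Carlos has the highest Borda score (382).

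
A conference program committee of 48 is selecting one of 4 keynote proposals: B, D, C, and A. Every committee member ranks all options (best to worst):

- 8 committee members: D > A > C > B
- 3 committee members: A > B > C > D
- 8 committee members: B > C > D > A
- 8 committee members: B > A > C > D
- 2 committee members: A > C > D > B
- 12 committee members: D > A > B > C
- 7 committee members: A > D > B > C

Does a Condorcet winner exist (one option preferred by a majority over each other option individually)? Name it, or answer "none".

D vs B: 29–19 for D.
D vs C: 27–21 for D.
D vs A: 28–20 for D.
D beats every other option head-to-head.

D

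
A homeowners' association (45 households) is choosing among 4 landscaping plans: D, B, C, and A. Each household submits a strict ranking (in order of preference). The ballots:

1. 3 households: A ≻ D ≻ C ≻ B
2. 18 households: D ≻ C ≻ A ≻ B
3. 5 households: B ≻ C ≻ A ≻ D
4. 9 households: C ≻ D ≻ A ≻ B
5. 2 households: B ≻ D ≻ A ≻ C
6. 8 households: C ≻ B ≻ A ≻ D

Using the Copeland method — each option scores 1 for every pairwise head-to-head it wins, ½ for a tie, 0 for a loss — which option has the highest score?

D

D: beats B, C, and A → score 3.
B: loses to D, C, and A → score 0.
C: beats B and A; loses to D → score 2.
A: beats B; loses to D and C → score 1.
D has the best pairwise record.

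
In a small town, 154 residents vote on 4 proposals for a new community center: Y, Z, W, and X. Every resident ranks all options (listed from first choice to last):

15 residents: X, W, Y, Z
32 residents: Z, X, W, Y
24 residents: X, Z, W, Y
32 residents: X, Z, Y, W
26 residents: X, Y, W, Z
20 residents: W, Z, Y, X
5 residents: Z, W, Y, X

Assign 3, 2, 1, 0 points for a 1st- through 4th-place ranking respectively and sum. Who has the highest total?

X

Y: 15·1 + 32·0 + 24·0 + 32·1 + 26·2 + 20·1 + 5·1 = 124
Z: 15·0 + 32·3 + 24·2 + 32·2 + 26·0 + 20·2 + 5·3 = 263
W: 15·2 + 32·1 + 24·1 + 32·0 + 26·1 + 20·3 + 5·2 = 182
X: 15·3 + 32·2 + 24·3 + 32·3 + 26·3 + 20·0 + 5·0 = 355
X has the highest Borda score (355).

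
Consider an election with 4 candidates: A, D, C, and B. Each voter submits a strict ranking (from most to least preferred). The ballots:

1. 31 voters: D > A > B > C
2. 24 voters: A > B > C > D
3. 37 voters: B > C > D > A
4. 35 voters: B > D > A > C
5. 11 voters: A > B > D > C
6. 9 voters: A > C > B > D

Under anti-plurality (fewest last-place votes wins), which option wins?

B

Last-place votes: A 37, D 33, C 77, B 0.
B is ranked last by the fewest voters, so B wins.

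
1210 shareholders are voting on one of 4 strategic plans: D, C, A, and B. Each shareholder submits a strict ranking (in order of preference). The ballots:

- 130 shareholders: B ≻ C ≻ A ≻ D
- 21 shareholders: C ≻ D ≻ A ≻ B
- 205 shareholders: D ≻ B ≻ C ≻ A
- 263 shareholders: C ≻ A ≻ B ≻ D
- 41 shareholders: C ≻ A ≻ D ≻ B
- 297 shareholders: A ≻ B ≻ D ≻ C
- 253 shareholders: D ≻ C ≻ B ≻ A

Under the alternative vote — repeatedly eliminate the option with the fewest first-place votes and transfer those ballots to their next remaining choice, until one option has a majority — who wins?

D

Round 1: D 458, C 325, A 297, B 130. Eliminate B.
Round 2: D 458, C 455, A 297. Eliminate A.
Round 3: D 755, C 455. D has a majority.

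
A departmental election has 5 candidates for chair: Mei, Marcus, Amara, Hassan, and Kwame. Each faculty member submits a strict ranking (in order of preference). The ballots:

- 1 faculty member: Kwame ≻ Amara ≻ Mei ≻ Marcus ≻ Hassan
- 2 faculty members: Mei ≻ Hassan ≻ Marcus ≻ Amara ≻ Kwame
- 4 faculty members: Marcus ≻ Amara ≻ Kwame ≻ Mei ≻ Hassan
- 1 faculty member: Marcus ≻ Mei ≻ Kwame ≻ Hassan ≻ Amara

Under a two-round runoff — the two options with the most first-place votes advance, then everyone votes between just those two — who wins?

Round 1 first-place votes: Mei 2, Marcus 5, Amara 0, Hassan 0, Kwame 1.
Marcus and Mei advance.
Runoff: Marcus is preferred to Mei by 5 voters; Mei by 3.
Marcus wins the runoff.

Marcus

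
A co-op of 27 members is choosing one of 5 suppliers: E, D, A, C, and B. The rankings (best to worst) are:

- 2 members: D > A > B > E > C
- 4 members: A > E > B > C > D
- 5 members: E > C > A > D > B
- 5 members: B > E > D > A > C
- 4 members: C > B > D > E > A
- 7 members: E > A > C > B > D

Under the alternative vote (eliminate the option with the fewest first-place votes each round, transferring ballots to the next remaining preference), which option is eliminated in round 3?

A

Round 1: E 12, D 2, A 4, C 4, B 5. Eliminate D.
Round 2: E 12, A 6, C 4, B 5. Eliminate C.
Round 3: E 12, A 6, B 9. Eliminate A.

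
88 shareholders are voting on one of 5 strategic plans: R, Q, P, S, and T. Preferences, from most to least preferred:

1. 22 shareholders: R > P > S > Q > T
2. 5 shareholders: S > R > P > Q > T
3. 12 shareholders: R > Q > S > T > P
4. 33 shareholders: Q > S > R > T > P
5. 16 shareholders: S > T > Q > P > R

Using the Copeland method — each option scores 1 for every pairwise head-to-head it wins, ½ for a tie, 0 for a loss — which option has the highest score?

R: beats P and T; loses to Q and S → score 2.
Q: beats R, P, S, and T → score 4.
P: loses to R, Q, S, and T → score 0.
S: beats R, P, and T; loses to Q → score 3.
T: beats P; loses to R, Q, and S → score 1.
Q has the best pairwise record.

Q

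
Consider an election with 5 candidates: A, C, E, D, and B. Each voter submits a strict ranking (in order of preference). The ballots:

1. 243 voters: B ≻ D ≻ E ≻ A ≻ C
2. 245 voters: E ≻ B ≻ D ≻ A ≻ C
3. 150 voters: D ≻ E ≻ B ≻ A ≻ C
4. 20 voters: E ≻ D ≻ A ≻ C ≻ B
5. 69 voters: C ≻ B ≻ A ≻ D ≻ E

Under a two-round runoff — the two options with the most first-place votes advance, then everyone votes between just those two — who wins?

Round 1 first-place votes: A 0, C 69, E 265, D 150, B 243.
E and B advance.
Runoff: E is preferred to B by 415 voters; B by 312.
E wins the runoff.

E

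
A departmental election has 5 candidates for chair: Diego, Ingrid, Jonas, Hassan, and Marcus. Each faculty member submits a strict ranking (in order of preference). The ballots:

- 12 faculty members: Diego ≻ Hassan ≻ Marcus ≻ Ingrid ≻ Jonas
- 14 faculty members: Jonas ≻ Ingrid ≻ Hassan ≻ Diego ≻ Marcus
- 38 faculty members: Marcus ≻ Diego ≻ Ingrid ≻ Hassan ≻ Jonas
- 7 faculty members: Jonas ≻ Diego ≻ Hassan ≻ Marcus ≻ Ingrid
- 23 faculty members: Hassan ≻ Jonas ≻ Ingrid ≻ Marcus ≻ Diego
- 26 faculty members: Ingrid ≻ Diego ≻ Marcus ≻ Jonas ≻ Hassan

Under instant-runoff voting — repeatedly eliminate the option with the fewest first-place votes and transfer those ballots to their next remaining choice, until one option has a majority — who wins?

Round 1: Diego 12, Ingrid 26, Jonas 21, Hassan 23, Marcus 38. Eliminate Diego.
Round 2: Ingrid 26, Jonas 21, Hassan 35, Marcus 38. Eliminate Jonas.
Round 3: Ingrid 40, Hassan 42, Marcus 38. Eliminate Marcus.
Round 4: Ingrid 78, Hassan 42. Ingrid has a majority.

Ingrid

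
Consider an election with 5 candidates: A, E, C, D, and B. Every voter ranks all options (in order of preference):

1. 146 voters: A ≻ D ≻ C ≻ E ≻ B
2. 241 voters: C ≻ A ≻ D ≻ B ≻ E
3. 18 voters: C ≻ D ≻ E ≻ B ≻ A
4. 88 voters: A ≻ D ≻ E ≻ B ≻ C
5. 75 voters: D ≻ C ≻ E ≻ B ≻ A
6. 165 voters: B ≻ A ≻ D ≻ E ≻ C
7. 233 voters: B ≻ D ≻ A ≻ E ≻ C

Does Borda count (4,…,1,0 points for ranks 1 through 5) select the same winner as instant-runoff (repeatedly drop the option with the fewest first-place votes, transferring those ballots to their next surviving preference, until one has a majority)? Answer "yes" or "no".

no

Borda — scores: A 2620, E 906, C 1553, D 2567, B 2014. Winner: A.
Instant-runoff — R1 A 234, E 0, C 259, D 75, B 398 (E out); R2 A 234, C 259, D 75, B 398 (D out); R3 A 234, C 334, B 398 (A out); R4 C 480, B 486 (B winner). Winner: B.
The two methods disagree.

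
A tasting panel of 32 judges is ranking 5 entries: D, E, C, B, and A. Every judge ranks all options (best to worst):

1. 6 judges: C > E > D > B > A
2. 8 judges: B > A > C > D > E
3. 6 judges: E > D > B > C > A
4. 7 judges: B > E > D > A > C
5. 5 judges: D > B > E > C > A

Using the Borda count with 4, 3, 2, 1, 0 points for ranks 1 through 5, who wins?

D: 6·2 + 8·1 + 6·3 + 7·2 + 5·4 = 72
E: 6·3 + 8·0 + 6·4 + 7·3 + 5·2 = 73
C: 6·4 + 8·2 + 6·1 + 7·0 + 5·1 = 51
B: 6·1 + 8·4 + 6·2 + 7·4 + 5·3 = 93
A: 6·0 + 8·3 + 6·0 + 7·1 + 5·0 = 31
B has the highest Borda score (93).

B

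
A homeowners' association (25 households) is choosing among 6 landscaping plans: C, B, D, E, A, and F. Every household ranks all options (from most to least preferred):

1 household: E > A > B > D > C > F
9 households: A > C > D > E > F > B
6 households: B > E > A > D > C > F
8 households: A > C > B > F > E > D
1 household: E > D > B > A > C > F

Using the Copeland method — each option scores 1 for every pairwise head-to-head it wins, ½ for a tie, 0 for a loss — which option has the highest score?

C: beats B, D, E, and F; loses to A → score 4.
B: beats D, E, and F; loses to C and A → score 3.
D: beats F; loses to C, B, E, and A → score 1.
E: beats D and F; loses to C, B, and A → score 2.
A: beats C, B, D, E, and F → score 5.
F: loses to C, B, D, E, and A → score 0.
A has the best pairwise record.

A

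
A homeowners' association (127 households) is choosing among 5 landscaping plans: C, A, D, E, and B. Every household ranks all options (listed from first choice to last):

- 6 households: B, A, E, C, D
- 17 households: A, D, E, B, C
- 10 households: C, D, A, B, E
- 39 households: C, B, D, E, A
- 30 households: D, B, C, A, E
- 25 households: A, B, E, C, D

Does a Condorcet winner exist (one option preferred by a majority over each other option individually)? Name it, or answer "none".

B

B vs C: 78–49 for B.
B vs A: 75–52 for B.
B vs D: 70–57 for B.
B vs E: 110–17 for B.
B beats every other option head-to-head.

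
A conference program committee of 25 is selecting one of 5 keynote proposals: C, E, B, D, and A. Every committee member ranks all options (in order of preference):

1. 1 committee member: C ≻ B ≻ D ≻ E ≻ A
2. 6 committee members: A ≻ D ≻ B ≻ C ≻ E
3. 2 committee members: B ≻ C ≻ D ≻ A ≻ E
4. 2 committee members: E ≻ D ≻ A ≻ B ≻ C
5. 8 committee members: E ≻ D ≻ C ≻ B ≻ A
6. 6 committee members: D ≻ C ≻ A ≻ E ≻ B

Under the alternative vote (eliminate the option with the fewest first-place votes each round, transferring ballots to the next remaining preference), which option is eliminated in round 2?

B

Round 1: C 1, E 10, B 2, D 6, A 6. Eliminate C.
Round 2: E 10, B 3, D 6, A 6. Eliminate B.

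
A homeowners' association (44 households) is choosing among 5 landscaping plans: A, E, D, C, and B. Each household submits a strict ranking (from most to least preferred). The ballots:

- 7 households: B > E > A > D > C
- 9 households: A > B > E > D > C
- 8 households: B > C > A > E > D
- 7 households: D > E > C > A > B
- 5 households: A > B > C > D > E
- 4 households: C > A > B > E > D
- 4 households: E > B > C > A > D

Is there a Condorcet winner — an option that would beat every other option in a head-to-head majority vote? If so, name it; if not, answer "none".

none

Checking pairwise contests:
C beats A 23–21.
A beats E 26–18.
A beats D 37–7.
E beats C 27–17.
A beats B 25–19.
Every option loses at least one head-to-head, so there is no Condorcet winner.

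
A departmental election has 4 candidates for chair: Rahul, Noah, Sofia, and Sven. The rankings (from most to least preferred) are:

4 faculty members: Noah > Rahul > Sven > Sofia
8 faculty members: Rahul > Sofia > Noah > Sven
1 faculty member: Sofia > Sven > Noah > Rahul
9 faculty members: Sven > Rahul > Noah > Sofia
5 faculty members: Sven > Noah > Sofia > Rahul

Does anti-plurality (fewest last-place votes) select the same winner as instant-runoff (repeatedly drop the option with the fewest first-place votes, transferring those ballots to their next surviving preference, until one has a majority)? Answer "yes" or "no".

Anti-plurality — last-place votes: Rahul 6, Noah 0, Sofia 13, Sven 8. Winner: Noah.
Instant-runoff — R1 Rahul 8, Noah 4, Sofia 1, Sven 14 (Sven winner). Winner: Sven.
The two methods disagree.

no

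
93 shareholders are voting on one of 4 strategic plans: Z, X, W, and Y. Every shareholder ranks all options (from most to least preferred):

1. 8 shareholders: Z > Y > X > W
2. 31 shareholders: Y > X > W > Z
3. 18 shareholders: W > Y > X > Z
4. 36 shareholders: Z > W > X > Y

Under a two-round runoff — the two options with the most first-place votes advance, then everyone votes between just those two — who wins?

Round 1 first-place votes: Z 44, X 0, W 18, Y 31.
Z and Y advance.
Runoff: Z is preferred to Y by 44 voters; Y by 49.
Y wins the runoff.

Y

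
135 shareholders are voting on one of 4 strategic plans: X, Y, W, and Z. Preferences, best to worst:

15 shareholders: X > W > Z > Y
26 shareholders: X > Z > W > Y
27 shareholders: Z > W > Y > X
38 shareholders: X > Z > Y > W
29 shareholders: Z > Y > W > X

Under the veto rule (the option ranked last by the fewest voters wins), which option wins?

Last-place votes: X 56, Y 41, W 38, Z 0.
Z is ranked last by the fewest voters, so Z wins.

Z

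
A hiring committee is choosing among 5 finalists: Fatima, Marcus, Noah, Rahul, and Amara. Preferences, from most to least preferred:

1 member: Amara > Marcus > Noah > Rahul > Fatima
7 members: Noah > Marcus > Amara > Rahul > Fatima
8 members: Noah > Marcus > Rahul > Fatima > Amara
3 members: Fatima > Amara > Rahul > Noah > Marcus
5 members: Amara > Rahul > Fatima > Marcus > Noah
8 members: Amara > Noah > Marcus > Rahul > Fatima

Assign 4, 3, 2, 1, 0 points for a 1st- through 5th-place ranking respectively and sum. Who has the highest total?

Noah

Fatima: 1·0 + 7·0 + 8·1 + 3·4 + 5·2 + 8·0 = 30
Marcus: 1·3 + 7·3 + 8·3 + 3·0 + 5·1 + 8·2 = 69
Noah: 1·2 + 7·4 + 8·4 + 3·1 + 5·0 + 8·3 = 89
Rahul: 1·1 + 7·1 + 8·2 + 3·2 + 5·3 + 8·1 = 53
Amara: 1·4 + 7·2 + 8·0 + 3·3 + 5·4 + 8·4 = 79
Noah has the highest Borda score (89).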